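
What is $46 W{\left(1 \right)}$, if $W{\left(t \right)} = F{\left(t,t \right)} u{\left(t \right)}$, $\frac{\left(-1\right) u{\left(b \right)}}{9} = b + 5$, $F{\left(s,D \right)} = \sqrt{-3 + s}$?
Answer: $- 2484 i \sqrt{2} \approx - 3512.9 i$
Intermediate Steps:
$u{\left(b \right)} = -45 - 9 b$ ($u{\left(b \right)} = - 9 \left(b + 5\right) = - 9 \left(5 + b\right) = -45 - 9 b$)
$W{\left(t \right)} = \sqrt{-3 + t} \left(-45 - 9 t\right)$
$46 W{\left(1 \right)} = 46 \cdot 9 \sqrt{-3 + 1} \left(-5 - 1\right) = 46 \cdot 9 \sqrt{-2} \left(-5 - 1\right) = 46 \cdot 9 i \sqrt{2} \left(-6\right) = 46 \left(- 54 i \sqrt{2}\right) = - 2484 i \sqrt{2}$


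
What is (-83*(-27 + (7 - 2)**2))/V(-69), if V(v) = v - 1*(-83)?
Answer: 83/7 ≈ 11.857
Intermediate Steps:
V(v) = 83 + v (V(v) = v + 83 = 83 + v)
(-83*(-27 + (7 - 2)**2))/V(-69) = (-83*(-27 + (7 - 2)**2))/(83 - 69) = -83*(-27 + 5**2)/14 = -83*(-27 + 25)*(1/14) = -83*(-2)*(1/14) = 166*(1/14) = 83/7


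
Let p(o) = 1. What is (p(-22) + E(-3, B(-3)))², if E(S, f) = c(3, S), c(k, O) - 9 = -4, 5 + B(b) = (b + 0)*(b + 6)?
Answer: 36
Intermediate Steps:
B(b) = -5 + b*(6 + b) (B(b) = -5 + (b + 0)*(b + 6) = -5 + b*(6 + b))
c(k, O) = 5 (c(k, O) = 9 - 4 = 5)
E(S, f) = 5
(p(-22) + E(-3, B(-3)))² = (1 + 5)² = 6² = 36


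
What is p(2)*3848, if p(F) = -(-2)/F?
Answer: 3848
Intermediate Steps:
p(F) = 2/F
p(2)*3848 = (2/2)*3848 = (2*(½))*3848 = 1*3848 = 3848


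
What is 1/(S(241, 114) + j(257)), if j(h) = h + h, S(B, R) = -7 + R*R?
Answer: 1/13503 ≈ 7.4058e-5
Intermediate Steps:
S(B, R) = -7 + R²
j(h) = 2*h
1/(S(241, 114) + j(257)) = 1/((-7 + 114²) + 2*257) = 1/((-7 + 12996) + 514) = 1/(12989 + 514) = 1/13503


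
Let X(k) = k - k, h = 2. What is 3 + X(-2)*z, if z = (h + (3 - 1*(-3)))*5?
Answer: 3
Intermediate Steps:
z = 40 (z = (2 + (3 - 1*(-3)))*5 = (2 + (3 + 3))*5 = (2 + 6)*5 = 8*5 = 40)
X(k) = 0
3 + X(-2)*z = 3 + 0*40 = 3 + 0 = 3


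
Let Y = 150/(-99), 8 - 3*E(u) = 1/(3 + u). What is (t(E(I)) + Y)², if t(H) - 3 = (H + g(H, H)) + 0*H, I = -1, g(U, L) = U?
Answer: 45796/1089 ≈ 42.053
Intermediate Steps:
E(u) = 8/3 - 1/(3*(3 + u))
Y = -50/33 (Y = 150*(-1/99) = -50/33 ≈ -1.5152)
t(H) = 3 + 2*H (t(H) = 3 + ((H + H) + 0*H) = 3 + (2*H + 0) = 3 + 2*H)
(t(E(I)) + Y)² = ((3 + 2*((23 + 8*(-1))/(3*(3 - 1)))) - 50/33)² = ((3 + 2*((⅓)*(23 - 8)/2)) - 50/33)² = ((3 + 2*((⅓)*(½)*15)) - 50/33)² = ((3 + 2*(5/2)) - 50/33)² = ((3 + 5) - 50/33)² = (8 - 50/33)² = (214/33)² = 45796/1089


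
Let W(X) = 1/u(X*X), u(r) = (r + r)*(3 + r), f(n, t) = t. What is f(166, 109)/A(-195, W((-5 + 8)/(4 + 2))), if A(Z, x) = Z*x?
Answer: -109/120 ≈ -0.90833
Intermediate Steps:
u(r) = 2*r*(3 + r) (u(r) = (2*r)*(3 + r) = 2*r*(3 + r))
W(X) = 1/(2*X²*(3 + X²)) (W(X) = 1/(2*(X*X)*(3 + X*X)) = 1/(2*X²*(3 + X²)))
f(166, 109)/A(-195, W((-5 + 8)/(4 + 2))) = 109/((-195/(2*((-5 + 8)/(4 + 2))²*(3 + ((-5 + 8)/(4 + 2))²)))) = 109/((-195/(2*(3/6)²*(3 + (3/6)²)))) = 109/((-195/(2*(3*(⅙))²*(3 + (3*(⅙))²)))) = 109/((-195/(2*2⁻²*(3 + (½)²)))) = 109/((-195*4/(2*(3 + ¼)))) = 109/((-195*4/(2*13/4))) = 109/((-195*4*4/(2*13))) = 109/((-195*8/13)) = 109/(-120) = 109*(-1/120) = -109/120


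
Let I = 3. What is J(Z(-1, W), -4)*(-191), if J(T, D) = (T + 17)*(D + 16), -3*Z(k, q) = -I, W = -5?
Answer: -41256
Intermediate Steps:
Z(k, q) = 1 (Z(k, q) = -(-1)*3/3 = -1/3*(-3) = 1)
J(T, D) = (16 + D)*(17 + T) (J(T, D) = (17 + T)*(16 + D) = (16 + D)*(17 + T))
J(Z(-1, W), -4)*(-191) = (272 + 16*1 + 17*(-4) - 4*1)*(-191) = (272 + 16 - 68 - 4)*(-191) = 216*(-191) = -41256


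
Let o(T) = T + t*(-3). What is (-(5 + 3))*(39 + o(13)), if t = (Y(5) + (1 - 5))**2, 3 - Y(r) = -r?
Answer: -32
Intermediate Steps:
Y(r) = 3 + r (Y(r) = 3 - (-1)*r = 3 + r)
t = 16 (t = ((3 + 5) + (1 - 5))**2 = (8 - 4)**2 = 4**2 = 16)
o(T) = -48 + T (o(T) = T + 16*(-3) = T - 48 = -48 + T)
(-(5 + 3))*(39 + o(13)) = (-(5 + 3))*(39 + (-48 + 13)) = (-1*8)*(39 - 35) = -8*4 = -32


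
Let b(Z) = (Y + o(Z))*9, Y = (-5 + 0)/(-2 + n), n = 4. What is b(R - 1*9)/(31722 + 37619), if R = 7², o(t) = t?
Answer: 675/138682 ≈ 0.0048672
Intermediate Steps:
R = 49
Y = -5/2 (Y = (-5 + 0)/(-2 + 4) = -5/2 ≈ -2.5000)
b(Z) = -45/2 + 9*Z (b(Z) = (-5/2 + Z)*9 = -45/2 + 9*Z)
b(R - 1*9)/(31722 + 37619) = (-45/2 + 9*(49 - 1*9))/(31722 + 37619) = (-45/2 + 9*(49 - 9))/69341 = (-45/2 + 9*40)*(1/69341) = (-45/2 + 360)*(1/69341) = (675/2)*(1/69341) = 675/138682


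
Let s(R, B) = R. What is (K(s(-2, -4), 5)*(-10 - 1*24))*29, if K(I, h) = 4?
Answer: -3944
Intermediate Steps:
(K(s(-2, -4), 5)*(-10 - 1*24))*29 = (4*(-10 - 1*24))*29 = (4*(-10 - 24))*29 = (4*(-34))*29 = -136*29 = -3944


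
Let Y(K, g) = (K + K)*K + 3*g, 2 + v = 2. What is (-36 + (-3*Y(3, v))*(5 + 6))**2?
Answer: 396900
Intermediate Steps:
v = 0 (v = -2 + 2 = 0)
Y(K, g) = 2*K**2 + 3*g (Y(K, g) = (2*K)*K + 3*g = 2*K**2 + 3*g)
(-36 + (-3*Y(3, v))*(5 + 6))**2 = (-36 + (-3*(2*3**2 + 3*0))*(5 + 6))**2 = (-36 - 3*(2*9 + 0)*11)**2 = (-36 - 3*(18 + 0)*11)**2 = (-36 - 3*18*11)**2 = (-36 - 54*11)**2 = (-36 - 594)**2 = (-630)**2 = 396900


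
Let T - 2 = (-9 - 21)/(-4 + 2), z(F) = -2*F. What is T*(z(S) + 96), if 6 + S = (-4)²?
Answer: 1292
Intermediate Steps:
S = 10 (S = -6 + (-4)² = -6 + 16 = 10)
T = 17 (T = 2 + (-9 - 21)/(-4 + 2) = 2 - 30/(-2) = 2 - 30*(-½) = 2 + 15 = 17)
T*(z(S) + 96) = 17*(-2*10 + 96) = 17*(-20 + 96) = 17*76 = 1292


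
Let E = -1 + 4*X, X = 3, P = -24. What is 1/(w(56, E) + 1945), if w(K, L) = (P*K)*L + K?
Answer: -1/12783 ≈ -7.8229e-5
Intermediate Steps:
E = 11 (E = -1 + 4*3 = -1 + 12 = 11)
w(K, L) = K - 24*K*L (w(K, L) = (-24*K)*L + K = -24*K*L + K = K - 24*K*L)
1/(w(56, E) + 1945) = 1/(56*(1 - 24*11) + 1945) = 1/(56*(1 - 264) + 1945) = 1/(56*(-263) + 1945) = 1/(-14728 + 1945) = 1/(-12783) = -1/12783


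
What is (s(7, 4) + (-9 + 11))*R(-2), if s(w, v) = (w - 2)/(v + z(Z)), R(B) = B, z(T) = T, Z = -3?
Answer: -14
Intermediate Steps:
s(w, v) = (-2 + w)/(-3 + v) (s(w, v) = (w - 2)/(v - 3) = (-2 + w)/(-3 + v))
(s(7, 4) + (-9 + 11))*R(-2) = ((-2 + 7)/(-3 + 4) + (-9 + 11))*(-2) = (5/1 + 2)*(-2) = (1*5 + 2)*(-2) = (5 + 2)*(-2) = 7*(-2) = -14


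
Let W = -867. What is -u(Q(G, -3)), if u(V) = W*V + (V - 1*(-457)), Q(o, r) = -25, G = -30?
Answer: -22107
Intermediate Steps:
u(V) = 457 - 866*V (u(V) = -867*V + (V - 1*(-457)) = -867*V + (V + 457) = -867*V + (457 + V) = 457 - 866*V)
-u(Q(G, -3)) = -(457 - 866*(-25)) = -(457 + 21650) = -1*22107 = -22107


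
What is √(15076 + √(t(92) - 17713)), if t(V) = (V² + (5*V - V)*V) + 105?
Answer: √(15076 + 2*√6178) ≈ 123.42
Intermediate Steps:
t(V) = 105 + 5*V² (t(V) = (V² + (4*V)*V) + 105 = (V² + 4*V²) + 105 = 5*V² + 105 = 105 + 5*V²)
√(15076 + √(t(92) - 17713)) = √(15076 + √((105 + 5*92²) - 17713)) = √(15076 + √((105 + 5*8464) - 17713)) = √(15076 + √((105 + 42320) - 17713)) = √(15076 + √(42425 - 17713)) = √(15076 + √24712) = √(15076 + 2*√6178)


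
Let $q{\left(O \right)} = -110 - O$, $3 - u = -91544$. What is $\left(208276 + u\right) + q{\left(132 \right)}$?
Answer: $299581$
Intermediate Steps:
$u = 91547$ ($u = 3 - -91544 = 3 + 91544 = 91547$)
$\left(208276 + u\right) + q{\left(132 \right)} = \left(208276 + 91547\right) - 242 = 299823 - 242 = 299581$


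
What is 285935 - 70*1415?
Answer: 186885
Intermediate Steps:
285935 - 70*1415 = 285935 - 99050 = 186885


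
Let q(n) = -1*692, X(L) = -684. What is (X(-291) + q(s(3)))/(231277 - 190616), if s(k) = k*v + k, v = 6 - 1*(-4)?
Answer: -1376/40661 ≈ -0.033841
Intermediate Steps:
v = 10 (v = 6 + 4 = 10)
s(k) = 11*k (s(k) = k*10 + k = 10*k + k = 11*k)
q(n) = -692
(X(-291) + q(s(3)))/(231277 - 190616) = (-684 - 692)/(231277 - 190616) = -1376/40661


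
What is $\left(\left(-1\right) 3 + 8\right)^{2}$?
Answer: $25$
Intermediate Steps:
$\left(\left(-1\right) 3 + 8\right)^{2} = \left(-3 + 8\right)^{2} = 5^{2} = 25$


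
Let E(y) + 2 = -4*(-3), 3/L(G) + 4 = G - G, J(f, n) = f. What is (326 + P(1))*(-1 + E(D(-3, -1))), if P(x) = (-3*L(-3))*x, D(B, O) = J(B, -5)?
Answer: 11817/4 ≈ 2954.3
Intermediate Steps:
D(B, O) = B
L(G) = -¾ (L(G) = 3/(-4 + (G - G)) = 3/(-4 + 0) = 3/(-4) = 3*(-¼) = -¾)
E(y) = 10 (E(y) = -2 - 4*(-3) = -2 + 12 = 10)
P(x) = 9*x/4 (P(x) = (-3*(-¾))*x = 9*x/4)
(326 + P(1))*(-1 + E(D(-3, -1))) = (326 + (9/4)*1)*(-1 + 10) = (326 + 9/4)*9 = (1313/4)*9 = 11817/4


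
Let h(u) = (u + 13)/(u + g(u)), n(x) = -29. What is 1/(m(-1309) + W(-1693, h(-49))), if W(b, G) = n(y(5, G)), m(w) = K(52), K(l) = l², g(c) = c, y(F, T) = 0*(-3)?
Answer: 1/2675 ≈ 0.00037383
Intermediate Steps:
y(F, T) = 0
m(w) = 2704 (m(w) = 52² = 2704)
h(u) = (13 + u)/(2*u) (h(u) = (u + 13)/(u + u) = (13 + u)/((2*u)) = (13 + u)*(1/(2*u)) = (13 + u)/(2*u))
W(b, G) = -29
1/(m(-1309) + W(-1693, h(-49))) = 1/(2704 - 29) = 1/2675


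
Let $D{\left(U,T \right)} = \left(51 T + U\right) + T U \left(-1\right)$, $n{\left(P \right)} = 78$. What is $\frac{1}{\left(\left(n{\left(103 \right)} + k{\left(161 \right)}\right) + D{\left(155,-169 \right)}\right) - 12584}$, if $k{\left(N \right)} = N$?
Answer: $\frac{1}{5386} \approx 0.00018567$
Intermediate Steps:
$D{\left(U,T \right)} = U + 51 T - T U$ ($D{\left(U,T \right)} = \left(U + 51 T\right) - T U = U + 51 T - T U$)
$\frac{1}{\left(\left(n{\left(103 \right)} + k{\left(161 \right)}\right) + D{\left(155,-169 \right)}\right) - 12584} = \frac{1}{\left(\left(78 + 161\right) + \left(155 + 51 \left(-169\right) - \left(-169\right) 155\right)\right) - 12584} = \frac{1}{\left(239 + \left(155 - 8619 + 26195\right)\right) - 12584} = \frac{1}{\left(239 + 17731\right) - 12584} = \frac{1}{17970 - 12584} = \frac{1}{5386}$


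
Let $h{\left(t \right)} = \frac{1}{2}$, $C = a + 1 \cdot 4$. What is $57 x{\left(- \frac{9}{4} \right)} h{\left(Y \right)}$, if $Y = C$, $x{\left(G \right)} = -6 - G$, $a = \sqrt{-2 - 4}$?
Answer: $- \frac{855}{8} \approx -106.88$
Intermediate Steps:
$a = i \sqrt{6}$ ($a = \sqrt{-6} = i \sqrt{6} \approx 2.4495 i$)
$C = 4 + i \sqrt{6}$ ($C = i \sqrt{6} + 1 \cdot 4 = i \sqrt{6} + 4 = 4 + i \sqrt{6} \approx 4.0 + 2.4495 i$)
$Y = 4 + i \sqrt{6} \approx 4.0 + 2.4495 i$
$h{\left(t \right)} = \frac{1}{2}$
$57 x{\left(- \frac{9}{4} \right)} h{\left(Y \right)} = 57 \left(-6 - - \frac{9}{4}\right) \frac{1}{2} = 57 \left(-6 + \frac{9}{4}\right) \frac{1}{2} = 57 \left(- \frac{15}{4}\right) \frac{1}{2} = \left(- \frac{855}{4}\right) \frac{1}{2} = - \frac{855}{8}$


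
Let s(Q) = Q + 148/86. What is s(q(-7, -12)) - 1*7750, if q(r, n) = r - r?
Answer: -333176/43 ≈ -7748.3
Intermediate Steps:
q(r, n) = 0
s(Q) = 74/43 + Q (s(Q) = Q + 148*(1/86) = Q + 74/43 = 74/43 + Q)
s(q(-7, -12)) - 1*7750 = (74/43 + 0) - 1*7750 = 74/43 - 7750 = -333176/43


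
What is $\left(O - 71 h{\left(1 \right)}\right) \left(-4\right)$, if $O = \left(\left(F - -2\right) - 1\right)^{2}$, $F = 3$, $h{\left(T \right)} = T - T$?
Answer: $-64$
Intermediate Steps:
$h{\left(T \right)} = 0$
$O = 16$ ($O = \left(\left(3 - -2\right) - 1\right)^{2} = \left(\left(3 + 2\right) - 1\right)^{2} = \left(5 - 1\right)^{2} = 4^{2} = 16$)
$\left(O - 71 h{\left(1 \right)}\right) \left(-4\right) = \left(16 - 0\right) \left(-4\right) = \left(16 + 0\right) \left(-4\right) = 16 \left(-4\right) = -64$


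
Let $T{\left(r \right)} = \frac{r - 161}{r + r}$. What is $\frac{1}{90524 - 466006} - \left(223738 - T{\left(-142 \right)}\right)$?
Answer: $- \frac{11929305138291}{53318444} \approx -2.2374 \cdot 10^{5}$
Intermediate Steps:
$T{\left(r \right)} = \frac{-161 + r}{2 r}$
$\frac{1}{90524 - 466006} - \left(223738 - T{\left(-142 \right)}\right) = \frac{1}{90524 - 466006} - \left(223738 - \frac{-161 - 142}{2 \left(-142\right)}\right) = \frac{1}{-375482} - \left(223738 - \frac{1}{2} \left(- \frac{1}{142}\right) \left(-303\right)\right) = - \frac{1}{375482} - \left(223738 - \frac{303}{284}\right) = - \frac{1}{375482} - \frac{63541289}{284} = - \frac{11929305138291}{53318444}$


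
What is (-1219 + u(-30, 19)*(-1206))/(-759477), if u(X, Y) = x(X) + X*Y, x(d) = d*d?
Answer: 399199/759477 ≈ 0.52562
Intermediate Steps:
x(d) = d²
u(X, Y) = X² + X*Y
(-1219 + u(-30, 19)*(-1206))/(-759477) = (-1219 - 30*(-30 + 19)*(-1206))/(-759477) = (-1219 - 30*(-11)*(-1206))*(-1/759477) = (-1219 + 330*(-1206))*(-1/759477) = (-1219 - 397980)*(-1/759477) = -399199*(-1/759477) = 399199/759477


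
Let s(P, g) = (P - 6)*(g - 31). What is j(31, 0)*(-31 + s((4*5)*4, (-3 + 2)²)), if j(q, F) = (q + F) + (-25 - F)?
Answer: -13506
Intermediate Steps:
j(q, F) = -25 + q (j(q, F) = (F + q) + (-25 - F) = -25 + q)
s(P, g) = (-31 + g)*(-6 + P) (s(P, g) = (-6 + P)*(-31 + g) = (-31 + g)*(-6 + P))
j(31, 0)*(-31 + s((4*5)*4, (-3 + 2)²)) = (-25 + 31)*(-31 + (186 - 31*4*5*4 - 6*(-3 + 2)² + ((4*5)*4)*(-3 + 2)²)) = 6*(-31 + (186 - 620*4 - 6*(-1)² + (20*4)*(-1)²)) = 6*(-31 + (186 - 31*80 - 6*1 + 80*1)) = 6*(-31 + (186 - 2480 - 6 + 80)) = 6*(-31 - 2220) = 6*(-2251) = -13506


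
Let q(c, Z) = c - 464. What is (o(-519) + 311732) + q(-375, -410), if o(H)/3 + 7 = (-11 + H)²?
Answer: 1153572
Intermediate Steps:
o(H) = -21 + 3*(-11 + H)²
q(c, Z) = -464 + c
(o(-519) + 311732) + q(-375, -410) = ((-21 + 3*(-11 - 519)²) + 311732) + (-464 - 375) = ((-21 + 3*(-530)²) + 311732) - 839 = ((-21 + 3*280900) + 311732) - 839 = ((-21 + 842700) + 311732) - 839 = (842679 + 311732) - 839 = 1154411 - 839 = 1153572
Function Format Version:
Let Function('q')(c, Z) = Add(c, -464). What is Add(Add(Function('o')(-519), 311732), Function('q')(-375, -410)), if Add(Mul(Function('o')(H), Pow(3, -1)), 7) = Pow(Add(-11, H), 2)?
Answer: 1153572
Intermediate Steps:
Function('o')(H) = Add(-21, Mul(3, Pow(Add(-11, H), 2)))
Function('q')(c, Z) = Add(-464, c)
Add(Add(Function('o')(-519), 311732), Function('q')(-375, -410)) = Add(Add(Add(-21, Mul(3, Pow(Add(-11, -519), 2))), 311732), Add(-464, -375)) = Add(Add(Add(-21, Mul(3, Pow(-530, 2))), 311732), -839) = Add(Add(Add(-21, Mul(3, 280900)), 311732), -839) = Add(Add(Add(-21, 842700), 311732), -839) = Add(Add(842679, 311732), -839) = Add(1154411, -839) = 1153572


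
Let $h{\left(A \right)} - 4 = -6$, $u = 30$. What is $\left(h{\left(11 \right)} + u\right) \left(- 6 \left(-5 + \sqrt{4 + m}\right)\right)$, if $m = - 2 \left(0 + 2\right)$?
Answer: $840$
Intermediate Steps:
$h{\left(A \right)} = -2$ ($h{\left(A \right)} = 4 - 6 = -2$)
$m = -4$ ($m = \left(-2\right) 2 = -4$)
$\left(h{\left(11 \right)} + u\right) \left(- 6 \left(-5 + \sqrt{4 + m}\right)\right) = \left(-2 + 30\right) \left(- 6 \left(-5 + \sqrt{4 - 4}\right)\right) = 28 \left(- 6 \left(-5 + \sqrt{0}\right)\right) = 28 \left(- 6 \left(-5 + 0\right)\right) = 28 \left(\left(-6\right) \left(-5\right)\right) = 28 \cdot 30 = 840$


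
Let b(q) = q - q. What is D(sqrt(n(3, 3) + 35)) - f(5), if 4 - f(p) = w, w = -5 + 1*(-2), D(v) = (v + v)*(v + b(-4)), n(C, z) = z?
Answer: 65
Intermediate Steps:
b(q) = 0
D(v) = 2*v**2 (D(v) = (v + v)*(v + 0) = (2*v)*v = 2*v**2)
w = -7 (w = -5 - 2 = -7)
f(p) = 11 (f(p) = 4 - 1*(-7) = 4 + 7 = 11)
D(sqrt(n(3, 3) + 35)) - f(5) = 2*(sqrt(3 + 35))**2 - 1*11 = 2*(sqrt(38))**2 - 11 = 2*38 - 11 = 76 - 11 = 65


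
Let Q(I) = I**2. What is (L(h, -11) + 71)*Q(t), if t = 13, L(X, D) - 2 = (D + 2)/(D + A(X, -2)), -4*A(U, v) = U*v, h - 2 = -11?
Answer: 385489/31 ≈ 12435.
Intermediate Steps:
h = -9 (h = 2 - 11 = -9)
A(U, v) = -U*v/4
L(X, D) = 2 + (2 + D)/(D + X/2) (L(X, D) = 2 + (D + 2)/(D - 1/4*X*(-2)) = 2 + (2 + D)/(D + X/2))
(L(h, -11) + 71)*Q(t) = (2*(2 - 9 + 3*(-11))/(-9 + 2*(-11)) + 71)*13**2 = (2*(2 - 9 - 33)/(-9 - 22) + 71)*169 = (2*(-40)/(-31) + 71)*169 = (2*(-1/31)*(-40) + 71)*169 = (80/31 + 71)*169 = (2281/31)*169 = 385489/31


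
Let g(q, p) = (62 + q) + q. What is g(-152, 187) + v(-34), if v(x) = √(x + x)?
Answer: -242 + 2*I*√17 ≈ -242.0 + 8.2462*I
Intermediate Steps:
v(x) = √2*√x (v(x) = √(2*x) = √2*√x)
g(q, p) = 62 + 2*q
g(-152, 187) + v(-34) = (62 + 2*(-152)) + √2*√(-34) = (62 - 304) + √2*(I*√34) = -242 + 2*I*√17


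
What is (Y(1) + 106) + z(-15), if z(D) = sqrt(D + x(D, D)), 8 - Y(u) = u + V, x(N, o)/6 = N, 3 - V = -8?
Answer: 102 + I*sqrt(105) ≈ 102.0 + 10.247*I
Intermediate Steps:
V = 11 (V = 3 - 1*(-8) = 3 + 8 = 11)
x(N, o) = 6*N
Y(u) = -3 - u (Y(u) = 8 - (u + 11) = 8 - (11 + u) = 8 + (-11 - u) = -3 - u)
z(D) = sqrt(7)*sqrt(D) (z(D) = sqrt(D + 6*D) = sqrt(7*D) = sqrt(7)*sqrt(D))
(Y(1) + 106) + z(-15) = ((-3 - 1*1) + 106) + sqrt(7)*sqrt(-15) = ((-3 - 1) + 106) + sqrt(7)*(I*sqrt(15)) = (-4 + 106) + I*sqrt(105) = 102 + I*sqrt(105)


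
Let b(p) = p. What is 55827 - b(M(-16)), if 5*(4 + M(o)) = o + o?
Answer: 279187/5 ≈ 55837.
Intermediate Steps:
M(o) = -4 + 2*o/5 (M(o) = -4 + (o + o)/5 = -4 + (2*o)/5 = -4 + 2*o/5)
55827 - b(M(-16)) = 55827 - (-4 + (⅖)*(-16)) = 55827 - (-4 - 32/5) = 55827 - 1*(-52/5) = 55827 + 52/5 = 279187/5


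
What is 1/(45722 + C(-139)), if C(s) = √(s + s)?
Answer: 22861/1045250781 - I*√278/2090501562 ≈ 2.1871e-5 - 7.9758e-9*I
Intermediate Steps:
C(s) = √2*√s (C(s) = √(2*s) = √2*√s)
1/(45722 + C(-139)) = 1/(45722 + √2*√(-139)) = 1/(45722 + √2*(I*√139)) = 1/(45722 + I*√278)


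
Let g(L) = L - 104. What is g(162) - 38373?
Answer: -38315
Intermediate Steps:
g(L) = -104 + L
g(162) - 38373 = (-104 + 162) - 38373 = 58 - 38373 = -38315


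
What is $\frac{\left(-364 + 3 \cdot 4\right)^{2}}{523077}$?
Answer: $\frac{123904}{523077} \approx 0.23688$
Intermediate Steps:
$\frac{\left(-364 + 3 \cdot 4\right)^{2}}{523077} = \left(-364 + 12\right)^{2} \cdot \frac{1}{523077} = \left(-352\right)^{2} \cdot \frac{1}{523077} = 123904 \cdot \frac{1}{523077} = \frac{123904}{523077}$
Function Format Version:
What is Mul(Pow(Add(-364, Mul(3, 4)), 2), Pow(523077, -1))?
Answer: Rational(123904, 523077) ≈ 0.23688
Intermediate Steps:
Mul(Pow(Add(-364, Mul(3, 4)), 2), Pow(523077, -1)) = Mul(Pow(Add(-364, 12), 2), Rational(1, 523077)) = Mul(Pow(-352, 2), Rational(1, 523077)) = Mul(123904, Rational(1, 523077)) = Rational(123904, 523077)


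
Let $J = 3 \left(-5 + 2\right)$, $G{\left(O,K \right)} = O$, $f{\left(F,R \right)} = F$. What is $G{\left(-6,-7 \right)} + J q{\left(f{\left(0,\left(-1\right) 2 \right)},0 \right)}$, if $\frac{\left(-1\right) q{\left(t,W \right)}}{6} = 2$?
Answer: $102$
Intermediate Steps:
$J = -9$ ($J = 3 \left(-3\right) = -9$)
$q{\left(t,W \right)} = -12$ ($q{\left(t,W \right)} = \left(-6\right) 2 = -12$)
$G{\left(-6,-7 \right)} + J q{\left(f{\left(0,\left(-1\right) 2 \right)},0 \right)} = -6 - -108 = -6 + 108 = 102$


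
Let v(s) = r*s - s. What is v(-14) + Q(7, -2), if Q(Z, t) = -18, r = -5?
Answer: 66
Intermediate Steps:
v(s) = -6*s (v(s) = -5*s - s = -6*s)
v(-14) + Q(7, -2) = -6*(-14) - 18 = 84 - 18 = 66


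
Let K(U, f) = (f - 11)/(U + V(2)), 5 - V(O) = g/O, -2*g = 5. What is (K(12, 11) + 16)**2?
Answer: 256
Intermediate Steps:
g = -5/2 (g = -1/2*5 = -5/2 ≈ -2.5000)
V(O) = 5 + 5/(2*O) (V(O) = 5 - (-5)/(2*O) = 5 + 5/(2*O))
K(U, f) = (-11 + f)/(25/4 + U) (K(U, f) = (f - 11)/(U + (5 + (5/2)/2)) = (-11 + f)/(U + (5 + (5/2)*(1/2))) = (-11 + f)/(U + (5 + 5/4)) = (-11 + f)/(U + 25/4) = (-11 + f)/(25/4 + U))
(K(12, 11) + 16)**2 = (4*(-11 + 11)/(25 + 4*12) + 16)**2 = (4*0/(25 + 48) + 16)**2 = (4*0/73 + 16)**2 = (4*(1/73)*0 + 16)**2 = (0 + 16)**2 = 16**2 = 256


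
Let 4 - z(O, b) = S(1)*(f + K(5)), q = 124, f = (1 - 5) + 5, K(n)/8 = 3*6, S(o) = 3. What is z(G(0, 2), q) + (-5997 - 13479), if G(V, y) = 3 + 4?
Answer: -19907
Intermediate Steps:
K(n) = 144 (K(n) = 8*(3*6) = 8*18 = 144)
G(V, y) = 7
f = 1 (f = -4 + 5 = 1)
z(O, b) = -431 (z(O, b) = 4 - 3*(1 + 144) = 4 - 3*145 = 4 - 1*435 = 4 - 435 = -431)
z(G(0, 2), q) + (-5997 - 13479) = -431 + (-5997 - 13479) = -431 - 19476 = -19907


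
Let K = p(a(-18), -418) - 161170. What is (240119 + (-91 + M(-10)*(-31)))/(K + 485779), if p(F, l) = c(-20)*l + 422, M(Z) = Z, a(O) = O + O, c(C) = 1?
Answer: 240338/324613 ≈ 0.74038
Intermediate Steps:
a(O) = 2*O
p(F, l) = 422 + l (p(F, l) = 1*l + 422 = l + 422 = 422 + l)
K = -161166 (K = (422 - 418) - 161170 = 4 - 161170 = -161166)
(240119 + (-91 + M(-10)*(-31)))/(K + 485779) = (240119 + (-91 - 10*(-31)))/(-161166 + 485779) = (240119 + (-91 + 310))/324613 = (240119 + 219)*(1/324613) = 240338*(1/324613) = 240338/324613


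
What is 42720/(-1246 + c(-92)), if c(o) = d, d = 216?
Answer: -4272/103 ≈ -41.476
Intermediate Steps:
c(o) = 216
42720/(-1246 + c(-92)) = 42720/(-1246 + 216) = 42720/(-1030) = 42720*(-1/1030) = -4272/103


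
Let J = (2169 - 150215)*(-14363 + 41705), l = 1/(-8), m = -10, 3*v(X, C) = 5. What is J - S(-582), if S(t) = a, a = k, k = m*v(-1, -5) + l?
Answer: -97148969165/24 ≈ -4.0479e+9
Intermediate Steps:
v(X, C) = 5/3 (v(X, C) = (1/3)*5 = 5/3)
l = -1/8 ≈ -0.12500
k = -403/24 (k = -10*5/3 - 1/8 = -50/3 - 1/8 = -403/24 ≈ -16.792)
a = -403/24 ≈ -16.792
S(t) = -403/24
J = -4047873732 (J = -148046*27342 = -4047873732)
J - S(-582) = -4047873732 - 1*(-403/24) = -4047873732 + 403/24 = -97148969165/24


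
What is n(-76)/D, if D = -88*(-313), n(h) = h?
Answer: -19/6886 ≈ -0.0027592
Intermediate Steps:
D = 27544
n(-76)/D = -76/27544 = -76*1/27544 = -19/6886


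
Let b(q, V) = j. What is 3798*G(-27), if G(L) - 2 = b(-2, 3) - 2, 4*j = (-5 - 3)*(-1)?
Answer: 7596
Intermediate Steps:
j = 2 (j = ((-5 - 3)*(-1))/4 = (-8*(-1))/4 = (¼)*8 = 2)
b(q, V) = 2
G(L) = 2 (G(L) = 2 + (2 - 2) = 2 + 0 = 2)
3798*G(-27) = 3798*2 = 7596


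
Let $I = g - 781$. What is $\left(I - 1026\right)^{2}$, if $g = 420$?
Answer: $1923769$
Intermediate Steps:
$I = -361$ ($I = 420 - 781 = -361$)
$\left(I - 1026\right)^{2} = \left(-361 - 1026\right)^{2} = \left(-1387\right)^{2} = 1923769$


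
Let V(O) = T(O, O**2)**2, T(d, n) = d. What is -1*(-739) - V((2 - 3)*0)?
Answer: 739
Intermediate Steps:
V(O) = O**2
-1*(-739) - V((2 - 3)*0) = -1*(-739) - ((2 - 3)*0)**2 = 739 - (-1*0)**2 = 739 - 1*0**2 = 739 - 1*0 = 739 + 0 = 739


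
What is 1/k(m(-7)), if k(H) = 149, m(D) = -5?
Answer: 1/149 ≈ 0.0067114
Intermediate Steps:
1/k(m(-7)) = 1/149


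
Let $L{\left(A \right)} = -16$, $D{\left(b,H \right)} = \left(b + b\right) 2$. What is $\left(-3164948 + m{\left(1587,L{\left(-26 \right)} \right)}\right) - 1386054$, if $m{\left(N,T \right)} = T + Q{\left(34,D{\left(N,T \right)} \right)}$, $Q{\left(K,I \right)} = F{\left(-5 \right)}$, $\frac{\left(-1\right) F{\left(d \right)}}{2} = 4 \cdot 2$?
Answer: $-4551034$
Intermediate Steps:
$D{\left(b,H \right)} = 4 b$ ($D{\left(b,H \right)} = 2 b 2 = 4 b$)
$F{\left(d \right)} = -16$ ($F{\left(d \right)} = - 2 \cdot 4 \cdot 2 = \left(-2\right) 8 = -16$)
$Q{\left(K,I \right)} = -16$
$m{\left(N,T \right)} = -16 + T$ ($m{\left(N,T \right)} = T - 16 = -16 + T$)
$\left(-3164948 + m{\left(1587,L{\left(-26 \right)} \right)}\right) - 1386054 = \left(-3164948 - 32\right) - 1386054 = -3164980 - 1386054 = -4551034$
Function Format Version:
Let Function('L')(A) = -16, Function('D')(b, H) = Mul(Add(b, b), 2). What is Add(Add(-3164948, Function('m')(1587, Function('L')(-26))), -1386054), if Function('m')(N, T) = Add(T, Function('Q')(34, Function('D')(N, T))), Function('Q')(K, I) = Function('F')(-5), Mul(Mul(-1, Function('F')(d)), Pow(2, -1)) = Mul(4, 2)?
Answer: -4551034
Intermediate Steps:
Function('D')(b, H) = Mul(4, b) (Function('D')(b, H) = Mul(Mul(2, b), 2) = Mul(4, b))
Function('F')(d) = -16 (Function('F')(d) = Mul(-2, Mul(4, 2)) = Mul(-2, 8) = -16)
Function('Q')(K, I) = -16
Function('m')(N, T) = Add(-16, T) (Function('m')(N, T) = Add(T, -16) = Add(-16, T))
Add(Add(-3164948, Function('m')(1587, Function('L')(-26))), -1386054) = Add(Add(-3164948, Add(-16, -16)), -1386054) = Add(Add(-3164948, -32), -1386054) = Add(-3164980, -1386054) = -4551034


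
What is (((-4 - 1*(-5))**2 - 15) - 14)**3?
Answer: -21952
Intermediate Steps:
(((-4 - 1*(-5))**2 - 15) - 14)**3 = (((-4 + 5)**2 - 15) - 14)**3 = ((1**2 - 15) - 14)**3 = ((1 - 15) - 14)**3 = (-14 - 14)**3 = (-28)**3 = -21952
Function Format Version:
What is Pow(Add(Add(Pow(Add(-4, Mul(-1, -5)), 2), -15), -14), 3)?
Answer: -21952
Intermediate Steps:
Pow(Add(Add(Pow(Add(-4, Mul(-1, -5)), 2), -15), -14), 3) = Pow(Add(Add(Pow(Add(-4, 5), 2), -15), -14), 3) = Pow(Add(Add(Pow(1, 2), -15), -14), 3) = Pow(Add(Add(1, -15), -14), 3) = Pow(Add(-14, -14), 3) = Pow(-28, 3) = -21952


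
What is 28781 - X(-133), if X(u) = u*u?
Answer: 11092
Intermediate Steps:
X(u) = u**2
28781 - X(-133) = 28781 - 1*(-133)**2 = 28781 - 1*17689 = 28781 - 17689 = 11092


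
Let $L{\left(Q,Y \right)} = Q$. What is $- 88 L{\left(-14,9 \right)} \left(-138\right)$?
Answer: $-170016$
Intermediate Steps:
$- 88 L{\left(-14,9 \right)} \left(-138\right) = - 88 \left(-14\right) \left(-138\right) = - \left(-1232\right) \left(-138\right) = \left(-1\right) 170016 = -170016$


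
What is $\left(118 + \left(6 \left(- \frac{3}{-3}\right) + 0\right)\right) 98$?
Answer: $12152$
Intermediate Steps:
$\left(118 + \left(6 \left(- \frac{3}{-3}\right) + 0\right)\right) 98 = \left(118 + \left(6 \left(\left(-3\right) \left(- \frac{1}{3}\right)\right) + 0\right)\right) 98 = \left(118 + \left(6 \cdot 1 + 0\right)\right) 98 = \left(118 + \left(6 + 0\right)\right) 98 = \left(118 + 6\right) 98 = 124 \cdot 98 = 12152$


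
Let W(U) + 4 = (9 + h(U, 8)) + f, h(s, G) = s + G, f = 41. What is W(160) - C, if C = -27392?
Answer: 27606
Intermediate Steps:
h(s, G) = G + s
W(U) = 54 + U (W(U) = -4 + ((9 + (8 + U)) + 41) = -4 + ((17 + U) + 41) = -4 + (58 + U) = 54 + U)
W(160) - C = (54 + 160) - 1*(-27392) = 214 + 27392 = 27606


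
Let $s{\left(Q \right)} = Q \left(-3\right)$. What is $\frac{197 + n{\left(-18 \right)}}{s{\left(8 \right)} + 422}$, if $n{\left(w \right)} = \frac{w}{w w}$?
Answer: $\frac{3545}{7164} \approx 0.49484$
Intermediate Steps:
$n{\left(w \right)} = \frac{1}{w}$ ($n{\left(w \right)} = \frac{w}{w^{2}} = \frac{1}{w}$)
$s{\left(Q \right)} = - 3 Q$
$\frac{197 + n{\left(-18 \right)}}{s{\left(8 \right)} + 422} = \frac{197 + \frac{1}{-18}}{\left(-3\right) 8 + 422} = \frac{197 - \frac{1}{18}}{-24 + 422} = \frac{3545}{18 \cdot 398} = \frac{3545}{18} \cdot \frac{1}{398} = \frac{3545}{7164}$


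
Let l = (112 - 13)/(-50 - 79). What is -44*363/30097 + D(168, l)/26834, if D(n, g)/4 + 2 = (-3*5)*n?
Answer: -366105592/403811449 ≈ -0.90662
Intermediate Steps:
l = -33/43 (l = 99/(-129) = 99*(-1/129) = -33/43 ≈ -0.76744)
D(n, g) = -8 - 60*n (D(n, g) = -8 + 4*((-3*5)*n) = -8 + 4*(-15*n) = -8 - 60*n)
-44*363/30097 + D(168, l)/26834 = -44*363/30097 + (-8 - 60*168)/26834 = -15972*1/30097 + (-8 - 10080)*(1/26834) = -15972/30097 - 10088*1/26834 = -15972/30097 - 5044/13417 = -366105592/403811449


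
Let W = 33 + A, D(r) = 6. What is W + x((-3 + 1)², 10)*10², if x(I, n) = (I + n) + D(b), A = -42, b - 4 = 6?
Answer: 1991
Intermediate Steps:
b = 10 (b = 4 + 6 = 10)
W = -9 (W = 33 - 42 = -9)
x(I, n) = 6 + I + n (x(I, n) = (I + n) + 6 = 6 + I + n)
W + x((-3 + 1)², 10)*10² = -9 + (6 + (-3 + 1)² + 10)*10² = -9 + (6 + (-2)² + 10)*100 = -9 + (6 + 4 + 10)*100 = -9 + 20*100 = -9 + 2000 = 1991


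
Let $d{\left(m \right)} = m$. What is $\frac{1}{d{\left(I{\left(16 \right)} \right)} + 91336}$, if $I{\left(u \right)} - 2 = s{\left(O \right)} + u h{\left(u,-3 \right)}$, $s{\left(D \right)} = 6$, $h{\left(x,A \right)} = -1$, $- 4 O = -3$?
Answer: $\frac{1}{91328} \approx 1.095 \cdot 10^{-5}$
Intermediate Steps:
$O = \frac{3}{4}$ ($O = \left(- \frac{1}{4}\right) \left(-3\right) = \frac{3}{4} \approx 0.75$)
$I{\left(u \right)} = 8 - u$ ($I{\left(u \right)} = 2 + \left(6 + u \left(-1\right)\right) = 2 - \left(-6 + u\right) = 8 - u$)
$\frac{1}{d{\left(I{\left(16 \right)} \right)} + 91336} = \frac{1}{\left(8 - 16\right) + 91336} = \frac{1}{-8 + 91336} = \frac{1}{91328}$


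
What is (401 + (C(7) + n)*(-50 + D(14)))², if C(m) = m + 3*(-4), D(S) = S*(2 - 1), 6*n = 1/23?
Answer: 178409449/529 ≈ 3.3726e+5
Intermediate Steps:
n = 1/138 (n = (⅙)/23 = (⅙)*(1/23) = 1/138 ≈ 0.0072464)
D(S) = S (D(S) = S*1 = S)
C(m) = -12 + m (C(m) = m - 12 = -12 + m)
(401 + (C(7) + n)*(-50 + D(14)))² = (401 + ((-12 + 7) + 1/138)*(-50 + 14))² = (401 + (-5 + 1/138)*(-36))² = (401 - 689/138*(-36))² = (401 + 4134/23)² = (13357/23)² = 178409449/529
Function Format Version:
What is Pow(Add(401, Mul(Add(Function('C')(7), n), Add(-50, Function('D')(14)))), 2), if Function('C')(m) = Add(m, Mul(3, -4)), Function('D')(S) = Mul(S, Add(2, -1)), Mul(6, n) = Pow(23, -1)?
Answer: Rational(178409449, 529) ≈ 3.3726e+5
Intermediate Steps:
n = Rational(1, 138) (n = Mul(Rational(1, 6), Pow(23, -1)) = Mul(Rational(1, 6), Rational(1, 23)) = Rational(1, 138) ≈ 0.0072464)
Function('D')(S) = S (Function('D')(S) = Mul(S, 1) = S)
Function('C')(m) = Add(-12, m) (Function('C')(m) = Add(m, -12) = Add(-12, m))
Pow(Add(401, Mul(Add(Function('C')(7), n), Add(-50, Function('D')(14)))), 2) = Pow(Add(401, Mul(Add(Add(-12, 7), Rational(1, 138)), Add(-50, 14))), 2) = Pow(Add(401, Mul(Add(-5, Rational(1, 138)), -36)), 2) = Pow(Add(401, Mul(Rational(-689, 138), -36)), 2) = Pow(Add(401, Rational(4134, 23)), 2) = Pow(Rational(13357, 23), 2) = Rational(178409449, 529)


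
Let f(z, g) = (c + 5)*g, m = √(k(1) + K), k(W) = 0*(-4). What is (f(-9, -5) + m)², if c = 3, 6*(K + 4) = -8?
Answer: 4784/3 - 320*I*√3/3 ≈ 1594.7 - 184.75*I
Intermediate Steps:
K = -16/3 (K = -4 + (⅙)*(-8) = -4 - 4/3 = -16/3 ≈ -5.3333)
k(W) = 0
m = 4*I*√3/3 (m = √(0 - 16/3) = √(-16/3) = 4*I*√3/3 ≈ 2.3094*I)
f(z, g) = 8*g (f(z, g) = (3 + 5)*g = 8*g)
(f(-9, -5) + m)² = (8*(-5) + 4*I*√3/3)² = (-40 + 4*I*√3/3)²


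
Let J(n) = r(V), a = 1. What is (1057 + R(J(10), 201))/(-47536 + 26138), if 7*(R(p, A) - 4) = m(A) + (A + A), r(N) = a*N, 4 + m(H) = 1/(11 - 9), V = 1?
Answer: -15651/299572 ≈ -0.052245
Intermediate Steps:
m(H) = -7/2 (m(H) = -4 + 1/(11 - 9) = -4 + 1/2 = -4 + ½ = -7/2)
r(N) = N (r(N) = 1*N = N)
J(n) = 1
R(p, A) = 7/2 + 2*A/7 (R(p, A) = 4 + (-7/2 + (A + A))/7 = 4 + (-7/2 + 2*A)/7 = 4 + (-½ + 2*A/7) = 7/2 + 2*A/7)
(1057 + R(J(10), 201))/(-47536 + 26138) = (1057 + (7/2 + (2/7)*201))/(-47536 + 26138) = (1057 + (7/2 + 402/7))/(-21398) = (1057 + 853/14)*(-1/21398) = (15651/14)*(-1/21398) = -15651/299572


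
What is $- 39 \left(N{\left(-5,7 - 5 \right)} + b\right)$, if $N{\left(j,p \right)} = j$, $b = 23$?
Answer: $-702$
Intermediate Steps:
$- 39 \left(N{\left(-5,7 - 5 \right)} + b\right) = - 39 \left(-5 + 23\right) = \left(-39\right) 18 = -702$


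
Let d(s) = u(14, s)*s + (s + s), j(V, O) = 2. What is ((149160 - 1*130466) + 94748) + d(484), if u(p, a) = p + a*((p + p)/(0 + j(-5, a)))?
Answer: 3400770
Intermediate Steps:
u(p, a) = p + a*p (u(p, a) = p + a*((p + p)/(0 + 2)) = p + a*((2*p)/2) = p + a*((2*p)*(½)) = p + a*p)
d(s) = 2*s + s*(14 + 14*s) (d(s) = (14*(1 + s))*s + (s + s) = (14 + 14*s)*s + 2*s = s*(14 + 14*s) + 2*s = 2*s + s*(14 + 14*s))
((149160 - 1*130466) + 94748) + d(484) = ((149160 - 1*130466) + 94748) + 2*484*(8 + 7*484) = ((149160 - 130466) + 94748) + 2*484*(8 + 3388) = (18694 + 94748) + 2*484*3396 = 113442 + 3287328 = 3400770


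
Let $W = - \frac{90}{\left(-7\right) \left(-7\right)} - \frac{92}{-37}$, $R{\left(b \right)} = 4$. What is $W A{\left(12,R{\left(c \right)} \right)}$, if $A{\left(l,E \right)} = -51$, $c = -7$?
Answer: $- \frac{60078}{1813} \approx -33.137$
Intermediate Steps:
$W = \frac{1178}{1813}$ ($W = - \frac{90}{49} - - \frac{92}{37} = \left(-90\right) \frac{1}{49} + \frac{92}{37} = - \frac{90}{49} + \frac{92}{37} = \frac{1178}{1813} \approx 0.64975$)
$W A{\left(12,R{\left(c \right)} \right)} = \frac{1178}{1813} \left(-51\right) = - \frac{60078}{1813}$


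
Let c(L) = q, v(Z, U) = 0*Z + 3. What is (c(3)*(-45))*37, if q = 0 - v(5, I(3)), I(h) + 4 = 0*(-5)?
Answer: 4995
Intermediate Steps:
I(h) = -4 (I(h) = -4 + 0*(-5) = -4 + 0 = -4)
v(Z, U) = 3 (v(Z, U) = 0 + 3 = 3)
q = -3 (q = 0 - 1*3 = 0 - 3 = -3)
c(L) = -3
(c(3)*(-45))*37 = -3*(-45)*37 = 135*37 = 4995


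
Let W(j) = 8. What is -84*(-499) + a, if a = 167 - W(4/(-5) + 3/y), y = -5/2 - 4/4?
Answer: 42075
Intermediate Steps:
y = -7/2 (y = -5*½ - 4*¼ = -5/2 - 1 = -7/2 ≈ -3.5000)
a = 159 (a = 167 - 1*8 = 167 - 8 = 159)
-84*(-499) + a = -84*(-499) + 159 = 41916 + 159 = 42075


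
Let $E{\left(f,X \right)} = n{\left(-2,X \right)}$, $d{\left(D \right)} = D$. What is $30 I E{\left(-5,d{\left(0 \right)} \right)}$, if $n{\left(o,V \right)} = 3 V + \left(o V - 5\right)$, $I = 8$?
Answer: $-1200$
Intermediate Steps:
$n{\left(o,V \right)} = -5 + 3 V + V o$ ($n{\left(o,V \right)} = 3 V + \left(V o - 5\right) = 3 V + \left(-5 + V o\right) = -5 + 3 V + V o$)
$E{\left(f,X \right)} = -5 + X$ ($E{\left(f,X \right)} = -5 + 3 X + X \left(-2\right) = -5 + 3 X - 2 X = -5 + X$)
$30 I E{\left(-5,d{\left(0 \right)} \right)} = 30 \cdot 8 \left(-5 + 0\right) = 240 \left(-5\right) = -1200$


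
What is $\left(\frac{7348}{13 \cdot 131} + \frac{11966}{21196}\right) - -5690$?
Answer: $\frac{102783425013}{18048394} \approx 5694.9$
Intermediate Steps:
$\left(\frac{7348}{13 \cdot 131} + \frac{11966}{21196}\right) - -5690 = \left(\frac{7348}{1703} + 11966 \cdot \frac{1}{21196}\right) + 5690 = \left(7348 \cdot \frac{1}{1703} + \frac{5983}{10598}\right) + 5690 = \left(\frac{7348}{1703} + \frac{5983}{10598}\right) + 5690 = \frac{88063153}{18048394} + 5690 = \frac{102783425013}{18048394}$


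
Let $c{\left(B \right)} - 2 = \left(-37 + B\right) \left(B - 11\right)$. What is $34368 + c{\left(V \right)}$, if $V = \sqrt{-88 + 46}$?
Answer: $34735 - 48 i \sqrt{42} \approx 34735.0 - 311.08 i$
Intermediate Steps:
$V = i \sqrt{42}$ ($V = \sqrt{-42} = i \sqrt{42} \approx 6.4807 i$)
$c{\left(B \right)} = 2 + \left(-37 + B\right) \left(-11 + B\right)$ ($c{\left(B \right)} = 2 + \left(-37 + B\right) \left(B - 11\right) = 2 + \left(-37 + B\right) \left(-11 + B\right)$)
$34368 + c{\left(V \right)} = 34368 + \left(409 + \left(i \sqrt{42}\right)^{2} - 48 i \sqrt{42}\right) = 34368 - \left(-367 + 48 i \sqrt{42}\right) = 34368 + \left(367 - 48 i \sqrt{42}\right) = 34735 - 48 i \sqrt{42}$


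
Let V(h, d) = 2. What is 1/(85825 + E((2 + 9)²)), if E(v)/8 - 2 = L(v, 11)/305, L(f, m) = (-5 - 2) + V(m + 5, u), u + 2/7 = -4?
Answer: 61/5236293 ≈ 1.1649e-5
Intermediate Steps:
u = -30/7 (u = -2/7 - 4 = -30/7 ≈ -4.2857)
L(f, m) = -5 (L(f, m) = (-5 - 2) + 2 = -7 + 2 = -5)
E(v) = 968/61 (E(v) = 16 + 8*(-5/305) = 16 + 8*(-5*1/305) = 16 + 8*(-1/61) = 16 - 8/61 = 968/61)
1/(85825 + E((2 + 9)²)) = 1/(85825 + 968/61) = 1/(5236293/61) = 61/5236293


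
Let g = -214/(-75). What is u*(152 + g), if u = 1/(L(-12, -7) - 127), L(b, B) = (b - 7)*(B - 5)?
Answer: 11614/7575 ≈ 1.5332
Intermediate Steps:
g = 214/75 (g = -214*(-1/75) = 214/75 ≈ 2.8533)
L(b, B) = (-7 + b)*(-5 + B)
u = 1/101 (u = 1/((35 - 7*(-7) - 5*(-12) - 7*(-12)) - 127) = 1/((35 + 49 + 60 + 84) - 127) = 1/(228 - 127) = 1/101 ≈ 0.0099010)
u*(152 + g) = (152 + 214/75)/101 = (1/101)*(11614/75) = 11614/7575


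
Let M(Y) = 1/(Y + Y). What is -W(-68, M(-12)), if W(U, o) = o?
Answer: 1/24 ≈ 0.041667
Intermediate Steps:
M(Y) = 1/(2*Y)
-W(-68, M(-12)) = -1/(2*(-12)) = -(-1)/(2*12) = -1*(-1/24) = 1/24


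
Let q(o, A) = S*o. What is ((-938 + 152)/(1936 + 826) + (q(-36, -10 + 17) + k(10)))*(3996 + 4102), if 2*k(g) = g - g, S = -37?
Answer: 14893023702/1381 ≈ 1.0784e+7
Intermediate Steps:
q(o, A) = -37*o
k(g) = 0 (k(g) = (g - g)/2 = (1/2)*0 = 0)
((-938 + 152)/(1936 + 826) + (q(-36, -10 + 17) + k(10)))*(3996 + 4102) = ((-938 + 152)/(1936 + 826) + (-37*(-36) + 0))*(3996 + 4102) = (-786/2762 + (1332 + 0))*8098 = (-786*1/2762 + 1332)*8098 = (-393/1381 + 1332)*8098 = (1839099/1381)*8098 = 14893023702/1381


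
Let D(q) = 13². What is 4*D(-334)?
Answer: 676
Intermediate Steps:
D(q) = 169
4*D(-334) = 4*169 = 676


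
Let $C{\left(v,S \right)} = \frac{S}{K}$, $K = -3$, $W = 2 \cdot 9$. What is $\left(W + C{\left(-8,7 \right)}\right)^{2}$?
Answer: $\frac{2209}{9} \approx 245.44$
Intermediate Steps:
$W = 18$
$C{\left(v,S \right)} = - \frac{S}{3}$ ($C{\left(v,S \right)} = \frac{S}{-3} = S \left(- \frac{1}{3}\right) = - \frac{S}{3}$)
$\left(W + C{\left(-8,7 \right)}\right)^{2} = \left(18 - \frac{7}{3}\right)^{2} = \left(\frac{47}{3}\right)^{2} = \frac{2209}{9}$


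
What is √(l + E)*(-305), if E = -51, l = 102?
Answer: -305*√51 ≈ -2178.1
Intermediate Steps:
√(l + E)*(-305) = √(102 - 51)*(-305) = √51*(-305) = -305*√51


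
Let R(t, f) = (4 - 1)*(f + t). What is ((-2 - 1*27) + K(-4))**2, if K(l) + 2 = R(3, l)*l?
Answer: 361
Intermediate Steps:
R(t, f) = 3*f + 3*t (R(t, f) = 3*(f + t) = 3*f + 3*t)
K(l) = -2 + l*(9 + 3*l) (K(l) = -2 + (3*l + 3*3)*l = -2 + (3*l + 9)*l = -2 + (9 + 3*l)*l = -2 + l*(9 + 3*l))
((-2 - 1*27) + K(-4))**2 = ((-2 - 1*27) + (-2 + 3*(-4)*(3 - 4)))**2 = ((-2 - 27) + (-2 + 3*(-4)*(-1)))**2 = (-29 + (-2 + 12))**2 = (-29 + 10)**2 = (-19)**2 = 361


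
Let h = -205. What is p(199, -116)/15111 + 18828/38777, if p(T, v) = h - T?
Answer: 268844000/585959247 ≈ 0.45881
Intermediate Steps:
p(T, v) = -205 - T
p(199, -116)/15111 + 18828/38777 = (-205 - 1*199)/15111 + 18828/38777 = (-205 - 199)*(1/15111) + 18828*(1/38777) = -404*1/15111 + 18828/38777 = -404/15111 + 18828/38777 = 268844000/585959247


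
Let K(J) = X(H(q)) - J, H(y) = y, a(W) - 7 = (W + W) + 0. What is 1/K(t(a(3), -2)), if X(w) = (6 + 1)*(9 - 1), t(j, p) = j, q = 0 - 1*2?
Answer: 1/43 ≈ 0.023256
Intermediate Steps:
q = -2 (q = 0 - 2 = -2)
a(W) = 7 + 2*W (a(W) = 7 + ((W + W) + 0) = 7 + (2*W + 0) = 7 + 2*W)
X(w) = 56 (X(w) = 7*8 = 56)
K(J) = 56 - J
1/K(t(a(3), -2)) = 1/(56 - (7 + 2*3)) = 1/(56 - (7 + 6)) = 1/(56 - 1*13) = 1/(56 - 13) = 1/43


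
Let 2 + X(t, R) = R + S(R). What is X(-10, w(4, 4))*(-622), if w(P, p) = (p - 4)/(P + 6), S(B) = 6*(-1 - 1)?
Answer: 8708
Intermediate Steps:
S(B) = -12 (S(B) = 6*(-2) = -12)
w(P, p) = (-4 + p)/(6 + P)
X(t, R) = -14 + R (X(t, R) = -2 + (R - 12) = -2 + (-12 + R) = -14 + R)
X(-10, w(4, 4))*(-622) = (-14 + (-4 + 4)/(6 + 4))*(-622) = (-14 + 0/10)*(-622) = (-14 + (⅒)*0)*(-622) = (-14 + 0)*(-622) = -14*(-622) = 8708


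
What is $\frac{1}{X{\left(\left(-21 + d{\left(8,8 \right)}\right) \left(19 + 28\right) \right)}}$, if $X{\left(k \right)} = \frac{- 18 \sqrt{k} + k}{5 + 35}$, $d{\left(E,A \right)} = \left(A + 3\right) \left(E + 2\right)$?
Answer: $\frac{40}{3859} + \frac{720 \sqrt{4183}}{16142197} \approx 0.01325$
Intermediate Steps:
$d{\left(E,A \right)} = \left(2 + E\right) \left(3 + A\right)$ ($d{\left(E,A \right)} = \left(3 + A\right) \left(2 + E\right) = \left(2 + E\right) \left(3 + A\right)$)
$X{\left(k \right)} = - \frac{9 \sqrt{k}}{20} + \frac{k}{40}$ ($X{\left(k \right)} = \frac{k - 18 \sqrt{k}}{40} = \left(k - 18 \sqrt{k}\right) \frac{1}{40} = - \frac{9 \sqrt{k}}{20} + \frac{k}{40}$)
$\frac{1}{X{\left(\left(-21 + d{\left(8,8 \right)}\right) \left(19 + 28\right) \right)}} = \frac{1}{- \frac{9 \sqrt{\left(-21 + \left(6 + 2 \cdot 8 + 3 \cdot 8 + 8 \cdot 8\right)\right) \left(19 + 28\right)}}{20} + \frac{\left(-21 + \left(6 + 2 \cdot 8 + 3 \cdot 8 + 8 \cdot 8\right)\right) \left(19 + 28\right)}{40}} = \frac{1}{- \frac{9 \sqrt{\left(-21 + \left(6 + 16 + 24 + 64\right)\right) 47}}{20} + \frac{\left(-21 + \left(6 + 16 + 24 + 64\right)\right) 47}{40}} = \frac{1}{- \frac{9 \sqrt{\left(-21 + 110\right) 47}}{20} + \frac{\left(-21 + 110\right) 47}{40}} = \frac{1}{- \frac{9 \sqrt{89 \cdot 47}}{20} + \frac{89 \cdot 47}{40}} = \frac{1}{- \frac{9 \sqrt{4183}}{20} + \frac{1}{40} \cdot 4183} = \frac{1}{- \frac{9 \sqrt{4183}}{20} + \frac{4183}{40}} = \frac{1}{\frac{4183}{40} - \frac{9 \sqrt{4183}}{20}}$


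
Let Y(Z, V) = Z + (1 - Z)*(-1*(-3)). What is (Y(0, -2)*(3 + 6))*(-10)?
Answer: -270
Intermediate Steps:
Y(Z, V) = 3 - 2*Z (Y(Z, V) = Z + (1 - Z)*3 = Z + (3 - 3*Z) = 3 - 2*Z)
(Y(0, -2)*(3 + 6))*(-10) = ((3 - 2*0)*(3 + 6))*(-10) = ((3 + 0)*9)*(-10) = (3*9)*(-10) = 27*(-10) = -270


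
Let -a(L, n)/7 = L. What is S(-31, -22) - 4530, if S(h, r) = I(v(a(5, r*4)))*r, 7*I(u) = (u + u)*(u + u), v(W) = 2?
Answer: -32062/7 ≈ -4580.3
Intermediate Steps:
a(L, n) = -7*L
I(u) = 4*u**2/7 (I(u) = ((u + u)*(u + u))/7 = ((2*u)*(2*u))/7 = (4*u**2)/7 = 4*u**2/7)
S(h, r) = 16*r/7 (S(h, r) = ((4/7)*2**2)*r = ((4/7)*4)*r = 16*r/7)
S(-31, -22) - 4530 = (16/7)*(-22) - 4530 = -352/7 - 4530 = -32062/7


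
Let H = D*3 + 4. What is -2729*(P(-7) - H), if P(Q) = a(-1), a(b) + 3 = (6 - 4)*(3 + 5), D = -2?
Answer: -40935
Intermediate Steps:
H = -2 (H = -2*3 + 4 = -6 + 4 = -2)
a(b) = 13 (a(b) = -3 + (6 - 4)*(3 + 5) = -3 + 2*8 = -3 + 16 = 13)
P(Q) = 13
-2729*(P(-7) - H) = -2729*(13 - 1*(-2)) = -2729*(13 + 2) = -2729*15 = -40935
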